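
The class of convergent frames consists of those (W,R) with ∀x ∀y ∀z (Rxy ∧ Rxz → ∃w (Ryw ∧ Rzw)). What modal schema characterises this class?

◇□s → □◇s

A defining formula is ◇□s → □◇s (the .2 axiom).
Suppose ◇□s→□◇s is valid. Take Rxy, Rxz and set V(s)={w : Ryw}. Then □s at y so ◇□s at x, so □◇s at x, so ◇s at z, giving w with Rzw and Ryw.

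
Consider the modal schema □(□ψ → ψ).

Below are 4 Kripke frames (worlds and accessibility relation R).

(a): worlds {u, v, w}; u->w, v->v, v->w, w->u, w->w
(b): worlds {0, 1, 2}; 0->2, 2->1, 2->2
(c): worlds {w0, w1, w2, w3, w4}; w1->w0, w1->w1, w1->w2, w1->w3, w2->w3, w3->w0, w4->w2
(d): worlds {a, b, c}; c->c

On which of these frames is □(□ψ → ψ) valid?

The schema corresponds to shift-reflexivity: ∀x ∀y (Rxy → Ryy).
(a): fails — Rwu but not Ruu.
(b): fails — R21 but not R11.
(c): fails — Rw1w2 but not Rw2w2.
(d): satisfies the condition.

(d)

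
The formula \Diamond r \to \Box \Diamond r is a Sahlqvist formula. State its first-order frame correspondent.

Suppose ◇r→□◇r is valid. Take Rxy, Rxz and set V(r)={y}. Then ◇r at x, so □◇r at x, so ◇r at z, so some w with Rzw has r; w=y, i.e. Rzy. By symmetry of the argument, Ryz.
Conversely, any frame satisfying \forall x \forall y \forall z (Rxy \wedge Rxz \to Ryz) validates the schema.
So the correspondent is the Euclidean property.

the Euclidean property: \forall x \forall y \forall z (Rxy \wedge Rxz \to Ryz)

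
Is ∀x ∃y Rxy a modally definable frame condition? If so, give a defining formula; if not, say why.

The condition is seriality. A defining modal formula is □q → ◇q.

Yes — defined by □q → ◇q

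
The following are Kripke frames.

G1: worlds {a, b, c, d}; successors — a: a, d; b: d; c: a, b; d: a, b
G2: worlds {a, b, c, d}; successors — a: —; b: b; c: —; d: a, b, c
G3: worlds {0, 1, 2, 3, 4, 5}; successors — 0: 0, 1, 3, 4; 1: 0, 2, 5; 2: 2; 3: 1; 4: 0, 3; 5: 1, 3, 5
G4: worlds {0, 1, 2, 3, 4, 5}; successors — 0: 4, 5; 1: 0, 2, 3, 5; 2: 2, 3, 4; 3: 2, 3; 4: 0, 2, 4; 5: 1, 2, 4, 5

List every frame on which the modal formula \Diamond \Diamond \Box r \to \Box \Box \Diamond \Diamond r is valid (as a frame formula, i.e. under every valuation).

This is the axiom for a generalized confluence (Geach) condition; its first-order frame correspondent is \forall x \forall y \forall z ((x R^2 y \wedge x R^2 z) \to \exists w (yRw \wedge z R^2 w)).
G1: fails — aR²b, aR²b but no w with bRw and bR²w.
G2: condition met.
G3: fails — 0R²0, 0R²2 but no w with 0Rw and 2R²w.
G4: condition met.
Valid on: G2, G4.

G2, G4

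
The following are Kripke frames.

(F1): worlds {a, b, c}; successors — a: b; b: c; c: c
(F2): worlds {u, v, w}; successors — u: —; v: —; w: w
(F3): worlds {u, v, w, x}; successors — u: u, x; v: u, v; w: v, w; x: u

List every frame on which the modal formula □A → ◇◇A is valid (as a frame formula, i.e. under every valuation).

The schema corresponds to a generalized confluence (Geach) condition: ∀x ∃w (xRw ∧ xR²w).
(F1): fails — at a but no w with aRw and aR²w.
(F2): fails — at u but no t with uRt and uR²t.
(F3): condition met.

(F3)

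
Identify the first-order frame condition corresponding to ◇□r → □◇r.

convergence: ∀x ∀y ∀z (Rxy ∧ Rxz → ∃w (Ryw ∧ Rzw))

Suppose ◇□r→□◇r is valid. Take Rxy, Rxz and set V(r)={w : Ryw}. Then □r at y so ◇□r at x, so □◇r at x, so ◇r at z, giving w with Rzw and Ryw.
The converse is a direct semantic check.
So the correspondent is convergence.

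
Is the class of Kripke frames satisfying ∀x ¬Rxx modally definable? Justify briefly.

Modal frame validity is preserved under surjective bounded morphisms.
The 4-cycle (worlds w0,w1,w2,w3 with w0→w1→w2→w3→w0) is irreflexive, and the map sending every world to a single reflexive point • is a surjective bounded morphism (forth: every edge maps to (•,•); back: every world has a successor). So any modal formula valid on the 4-cycle is also valid on the reflexive point, which is not irreflexive.
So the class is not modally definable.

No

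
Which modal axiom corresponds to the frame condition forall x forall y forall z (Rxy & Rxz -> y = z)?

The condition is partial functionality. The CD schema ◇s → □s defines it.
Suppose ◇s→□s is valid. Take Rxy, Rxz and set V(s)={y}. Then ◇s at x, so □s at x, so s at z, i.e. z=y.

◇s → □s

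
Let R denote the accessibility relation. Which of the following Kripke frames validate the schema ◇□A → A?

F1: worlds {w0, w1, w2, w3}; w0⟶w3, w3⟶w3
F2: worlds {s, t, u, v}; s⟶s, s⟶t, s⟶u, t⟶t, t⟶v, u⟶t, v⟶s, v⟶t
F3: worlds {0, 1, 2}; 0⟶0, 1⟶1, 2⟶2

Frame correspondent (Sahlqvist): ∀x ∀y (Rxy → Ryx) — i.e. symmetry.
F1: fails — Rw0w3 but not Rw3w0.
F2: fails — Rut but not Rtu.
F3: holds.

F3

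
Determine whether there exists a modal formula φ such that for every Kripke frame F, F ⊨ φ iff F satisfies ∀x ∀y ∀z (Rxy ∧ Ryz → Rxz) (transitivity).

The condition is transitivity. A defining modal formula is □q → □□q.
Suppose □q→□□q is valid. Take Rxy, Ryz and set V(q)={w : Rxw}. Then □q at x, so □□q at x, so □q at y, so q at z, i.e. Rxz.

Yes, by □q → □□q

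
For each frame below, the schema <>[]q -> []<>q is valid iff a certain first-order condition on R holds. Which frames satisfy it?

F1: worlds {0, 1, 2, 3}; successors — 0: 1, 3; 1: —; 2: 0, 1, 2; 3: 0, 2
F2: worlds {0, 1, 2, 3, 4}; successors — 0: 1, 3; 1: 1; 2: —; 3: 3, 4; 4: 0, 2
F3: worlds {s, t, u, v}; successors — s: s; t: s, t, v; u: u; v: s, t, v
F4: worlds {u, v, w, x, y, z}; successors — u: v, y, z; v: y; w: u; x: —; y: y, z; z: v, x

F3

This is the axiom for convergence; its first-order frame correspondent is forall x forall y forall z (Rxy & Rxz -> exists w (Ryw & Rzw)).
F1: fails — R01 and R01 but 1 and 1 have no common successor.
F2: fails — R01 and R03 but 1 and 3 have no common successor.
F3: holds.
F4: fails — Ruv and Ruz but v and z have no common successor.
Valid on: F3.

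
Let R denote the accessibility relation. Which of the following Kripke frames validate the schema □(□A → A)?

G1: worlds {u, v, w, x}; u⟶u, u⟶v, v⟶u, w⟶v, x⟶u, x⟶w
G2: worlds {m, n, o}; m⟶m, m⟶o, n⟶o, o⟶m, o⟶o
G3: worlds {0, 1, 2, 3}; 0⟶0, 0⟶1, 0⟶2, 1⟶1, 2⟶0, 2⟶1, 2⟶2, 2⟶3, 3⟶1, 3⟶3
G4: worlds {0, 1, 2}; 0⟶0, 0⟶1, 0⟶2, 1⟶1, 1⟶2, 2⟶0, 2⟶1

Frame correspondent (Sahlqvist): ∀x ∀y (Rxy → Ryy) — i.e. shift-reflexivity.
G1: fails — Ruv but not Rvv.
G2: ✓.
G3: ✓.
G4: fails — R02 but not R22.
Valid on: G2, G3.

G2, G3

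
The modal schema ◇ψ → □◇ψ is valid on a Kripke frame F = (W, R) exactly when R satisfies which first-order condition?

Suppose ◇ψ→□◇ψ is valid. Take Rxy, Rxz and set V(ψ)={y}. Then ◇ψ at x, so □◇ψ at x, so ◇ψ at z, so some w with Rzw has ψ; w=y, i.e. Rzy. By symmetry of the argument, Ryz.
Conversely, any frame satisfying ∀x ∀y ∀z (Rxy ∧ Rxz → Ryz) validates the schema.
Frame condition: ∀x ∀y ∀z (Rxy ∧ Rxz → Ryz).

The Euclidean property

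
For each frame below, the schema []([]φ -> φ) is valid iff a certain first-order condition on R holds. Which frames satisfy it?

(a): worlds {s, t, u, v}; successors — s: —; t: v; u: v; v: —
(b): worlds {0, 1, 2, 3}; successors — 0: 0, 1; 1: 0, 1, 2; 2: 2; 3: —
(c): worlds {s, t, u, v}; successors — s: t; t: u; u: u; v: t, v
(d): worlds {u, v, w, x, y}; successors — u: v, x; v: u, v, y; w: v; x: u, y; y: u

(b)

The schema corresponds to shift-reflexivity: forall x forall y (Rxy -> Ryy).
(a): fails — Ruv but not Rvv.
(b): holds.
(c): fails — Rvt but not Rtt.
(d): fails — Rvu but not Ruu.
Valid on: (b).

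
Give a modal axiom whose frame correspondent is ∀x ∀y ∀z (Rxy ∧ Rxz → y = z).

The condition is partial functionality. The CD schema ◇r → □r defines it.

◇r → □r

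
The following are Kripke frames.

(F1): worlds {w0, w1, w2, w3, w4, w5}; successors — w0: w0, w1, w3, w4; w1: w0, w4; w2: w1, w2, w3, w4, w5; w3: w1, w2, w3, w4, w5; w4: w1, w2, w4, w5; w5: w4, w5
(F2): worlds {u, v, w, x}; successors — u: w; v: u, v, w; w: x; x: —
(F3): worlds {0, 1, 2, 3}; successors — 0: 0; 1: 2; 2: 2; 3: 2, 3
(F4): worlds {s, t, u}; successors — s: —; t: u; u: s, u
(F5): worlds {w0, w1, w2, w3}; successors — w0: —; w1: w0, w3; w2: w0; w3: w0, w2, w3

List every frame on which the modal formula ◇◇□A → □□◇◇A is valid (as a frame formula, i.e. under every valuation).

(F1), (F3)

The schema corresponds to a generalized confluence (Geach) condition: ∀x ∀y ∀z ((xR²y ∧ xR²z) → ∃w (yRw ∧ zR²w)).
(F1): ✓.
(F2): fails — uR²x, uR²x but no t with xRt and xR²t.
(F3): ✓.
(F4): fails — tR²s, tR²s but no w with sRw and sR²w.
(F5): fails — w1R²w0, w1R²w0 but no w with w0Rw and w0R²w.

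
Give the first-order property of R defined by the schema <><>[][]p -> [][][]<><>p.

forall x forall y forall z ((x R^2 y & x R^3 z) -> exists w (y R^2 w & z R^2 w))

This is a Sahlqvist (Geach-type) schema ◇^2□^2p → □^3◇^2p.
Minimal-valuation argument: fix x; take any y with xR^2y and any z with xR^3z. Set V(p) to the set of worlds R-reachable from y in exactly 2 steps. Then □^2p holds at y, so the antecedent holds at x; validity forces ◇^2p at z, giving a w with zR^2w and yR^2w.
First-order correspondent: forall x forall y forall z ((x R^2 y & x R^3 z) -> exists w (y R^2 w & z R^2 w)).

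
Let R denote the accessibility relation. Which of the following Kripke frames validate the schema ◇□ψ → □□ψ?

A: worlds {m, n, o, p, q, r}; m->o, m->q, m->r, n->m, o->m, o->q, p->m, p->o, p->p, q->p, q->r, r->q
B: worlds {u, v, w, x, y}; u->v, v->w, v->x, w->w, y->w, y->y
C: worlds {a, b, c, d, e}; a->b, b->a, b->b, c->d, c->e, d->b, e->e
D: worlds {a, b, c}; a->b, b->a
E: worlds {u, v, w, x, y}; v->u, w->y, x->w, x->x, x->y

The schema corresponds to a generalized confluence (Geach) condition: ∀x ∀y ∀z ((xRy ∧ xR²z) → ∃w (yRw ∧ z = w)).
A: fails — mRo, mR²p but no w with oRw and p=w.
B: fails — vRx, vR²w but no t with xRt and w=t.
C: fails — bRa, bR²a but no w with aRw and a=w.
D: holds.
E: fails — xRw, xR²w but no t with wRt and w=t.
Valid on: D.

D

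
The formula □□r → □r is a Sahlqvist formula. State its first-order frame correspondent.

Density

Suppose □□r→□r is valid. Take Rxy and set V(r)={w : xR²w}. Then □□r at x, so □r at x, so r at y, i.e. ∃z(Rxz∧Rzy).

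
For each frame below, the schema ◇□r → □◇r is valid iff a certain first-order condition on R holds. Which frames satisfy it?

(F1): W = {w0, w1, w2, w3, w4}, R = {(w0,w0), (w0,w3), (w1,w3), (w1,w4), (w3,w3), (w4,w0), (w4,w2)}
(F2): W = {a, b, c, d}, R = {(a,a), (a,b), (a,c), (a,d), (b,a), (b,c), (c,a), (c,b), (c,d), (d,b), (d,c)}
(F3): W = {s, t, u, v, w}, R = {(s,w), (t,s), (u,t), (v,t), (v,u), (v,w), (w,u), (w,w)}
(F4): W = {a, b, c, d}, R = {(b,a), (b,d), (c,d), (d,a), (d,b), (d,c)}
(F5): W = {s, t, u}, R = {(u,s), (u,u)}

(F2)

The schema corresponds to convergence: ∀x ∀y ∀z (Rxy ∧ Rxz → ∃w (Ryw ∧ Rzw)).
(F1): fails — Rw1w3 and Rw1w4 but w3 and w4 have no common successor.
(F2): holds.
(F3): fails — Rvw and Rvt but w and t have no common successor.
(F4): fails — Rba and Rba but a and a have no common successor.
(F5): fails — Rus and Rus but s and s have no common successor.
Valid on: (F2).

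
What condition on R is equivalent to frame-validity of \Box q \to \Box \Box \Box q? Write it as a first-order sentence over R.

\forall x \forall z (x R^3 z \to \exists w (xRw \wedge z = w))

This is a Sahlqvist (Geach-type) schema ◇^0□^1q → □^3◇^0q.
Minimal-valuation argument: fix x; take any y with xR^0y and any z with xR^3z. Set V(q) to the set of worlds R-reachable from y in exactly 1 step. Then □^1q holds at y, so the antecedent holds at x; validity forces ◇^0q at z, giving a w with zR^0w and yR^1w.
First-order correspondent: \forall x \forall z (x R^3 z \to \exists w (xRw \wedge z = w)).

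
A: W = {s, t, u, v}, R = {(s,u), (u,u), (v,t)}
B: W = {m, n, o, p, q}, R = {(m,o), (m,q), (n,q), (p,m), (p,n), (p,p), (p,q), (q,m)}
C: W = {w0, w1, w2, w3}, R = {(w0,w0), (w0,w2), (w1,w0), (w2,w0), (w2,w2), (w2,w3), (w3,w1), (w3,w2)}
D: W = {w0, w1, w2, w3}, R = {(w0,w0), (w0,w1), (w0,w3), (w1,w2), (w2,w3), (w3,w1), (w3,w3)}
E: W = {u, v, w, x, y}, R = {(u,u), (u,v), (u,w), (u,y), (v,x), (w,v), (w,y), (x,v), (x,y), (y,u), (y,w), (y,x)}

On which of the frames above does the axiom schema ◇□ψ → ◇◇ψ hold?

C, D, E

The schema corresponds to a generalized confluence (Geach) condition: ∀x ∀y (xRy → ∃w (yRw ∧ xR²w)).
A: fails — vRt but no w with tRw and vR²w.
B: fails — mRo but no w with oRw and mR²w.
C: satisfies the condition.
D: satisfies the condition.
E: satisfies the condition.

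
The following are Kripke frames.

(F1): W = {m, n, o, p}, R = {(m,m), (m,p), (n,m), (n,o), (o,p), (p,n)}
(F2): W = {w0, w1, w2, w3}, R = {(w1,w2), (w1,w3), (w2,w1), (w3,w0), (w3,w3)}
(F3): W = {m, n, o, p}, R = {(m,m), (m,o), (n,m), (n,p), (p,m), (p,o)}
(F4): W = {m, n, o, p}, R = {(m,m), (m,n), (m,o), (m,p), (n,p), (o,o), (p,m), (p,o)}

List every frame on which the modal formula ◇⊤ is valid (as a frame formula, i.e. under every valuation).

(F1), (F4)

Frame correspondent (Sahlqvist): ∀x ∃y Rxy — i.e. seriality.
(F1): ✓.
(F2): fails — world w0 has no successor.
(F3): fails — world o has no successor.
(F4): ✓.
Valid on: (F1), (F4).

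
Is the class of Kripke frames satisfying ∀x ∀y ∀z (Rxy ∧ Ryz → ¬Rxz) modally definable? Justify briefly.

If a class were modally definable it would be closed under surjective bounded morphisms (Goldblatt–Thomason).
The 5-cycle (worlds w0,w1,w2,w3,w4 with w0→w1→w2→w3→w4→w0) is intransitive. Mapping every world to a single reflexive point • is a surjective bounded morphism; the reflexive point is not intransitive (R••∧R•• but R••).
Hence intransitivity is not modally definable.

Not definable by any modal formula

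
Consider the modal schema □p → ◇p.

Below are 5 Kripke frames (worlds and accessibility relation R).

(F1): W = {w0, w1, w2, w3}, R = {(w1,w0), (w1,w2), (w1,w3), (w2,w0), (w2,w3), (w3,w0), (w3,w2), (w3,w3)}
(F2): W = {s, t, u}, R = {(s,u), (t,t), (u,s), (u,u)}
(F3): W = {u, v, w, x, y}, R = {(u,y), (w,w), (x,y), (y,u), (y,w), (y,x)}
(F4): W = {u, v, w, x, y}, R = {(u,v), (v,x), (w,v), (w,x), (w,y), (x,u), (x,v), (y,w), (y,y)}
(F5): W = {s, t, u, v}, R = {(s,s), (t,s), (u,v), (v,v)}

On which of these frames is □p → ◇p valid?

This is the axiom for seriality; its first-order frame correspondent is ∀x ∃y Rxy.
(F1): fails — world w0 has no successor.
(F2): condition met.
(F3): fails — world v has no successor.
(F4): condition met.
(F5): condition met.
Valid on: (F2), (F4), (F5).

(F2), (F4), (F5)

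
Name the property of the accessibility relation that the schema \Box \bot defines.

□⊥ is valid iff no world has any successor (otherwise □⊥ fails at any world with one).

emptiness of R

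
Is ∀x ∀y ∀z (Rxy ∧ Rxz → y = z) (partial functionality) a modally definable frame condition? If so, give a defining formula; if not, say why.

Yes — defined by ◇q → □q

Yes: it is partial functionality, defined by the CD schema ◇q → □q.
Suppose ◇q→□q is valid. Take Rxy, Rxz and set V(q)={y}. Then ◇q at x, so □q at x, so q at z, i.e. z=y.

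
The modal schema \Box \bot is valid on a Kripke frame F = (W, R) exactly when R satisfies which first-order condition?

emptiness of R: \forall x \forall y \neg Rxy

This schema is the Ver axiom.
It corresponds to emptiness of R: \forall x \forall y \neg Rxy.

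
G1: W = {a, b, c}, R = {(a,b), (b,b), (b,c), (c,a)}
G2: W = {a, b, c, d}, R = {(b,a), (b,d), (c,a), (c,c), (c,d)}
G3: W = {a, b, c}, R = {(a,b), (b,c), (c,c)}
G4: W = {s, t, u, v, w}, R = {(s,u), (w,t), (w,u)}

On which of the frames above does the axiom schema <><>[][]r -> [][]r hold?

The schema corresponds to a generalized confluence (Geach) condition: forall x forall y forall z ((x R^2 y & x R^2 z) -> exists w (y R^2 w & z = w)).
G1: fails — aR²c, aR²c but no w with cR²w and c=w.
G2: fails — cR²a, cR²a but no w with aR²w and a=w.
G3: condition met.
G4: condition met.

G3, G4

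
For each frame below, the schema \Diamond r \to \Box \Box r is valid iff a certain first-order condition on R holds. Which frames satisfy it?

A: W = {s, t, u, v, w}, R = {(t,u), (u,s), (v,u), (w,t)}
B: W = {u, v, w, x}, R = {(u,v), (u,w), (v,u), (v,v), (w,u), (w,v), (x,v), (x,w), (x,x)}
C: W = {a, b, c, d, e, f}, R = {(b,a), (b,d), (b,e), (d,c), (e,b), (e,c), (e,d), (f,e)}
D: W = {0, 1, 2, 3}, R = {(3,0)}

Frame correspondent (Sahlqvist): \forall x \forall y \forall z ((xRy \wedge x R^2 z) \to \exists w (y = w \wedge z = w)) — i.e. a generalized confluence (Geach) condition.
A: fails — tRu, tR²s but u ≠ s.
B: fails — uRv, uR²u but v ≠ u.
C: fails — bRa, bR²b but a ≠ b.
D: holds.

D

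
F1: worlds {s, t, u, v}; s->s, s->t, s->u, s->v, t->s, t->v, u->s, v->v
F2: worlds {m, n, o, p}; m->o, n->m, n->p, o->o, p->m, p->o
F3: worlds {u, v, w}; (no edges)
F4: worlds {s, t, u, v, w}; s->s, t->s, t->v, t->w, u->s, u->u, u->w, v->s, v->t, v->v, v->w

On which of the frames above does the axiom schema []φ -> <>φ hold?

F1, F2

This is the axiom for seriality; its first-order frame correspondent is forall x exists y Rxy.
F1: ✓.
F2: ✓.
F3: fails — world u has no successor.
F4: fails — world w has no successor.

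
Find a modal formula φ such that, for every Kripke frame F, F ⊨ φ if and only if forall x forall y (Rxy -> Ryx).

r → □◇r

This is symmetry; the standard corresponding axiom is B: r → □◇r.
Suppose r→□◇r is valid. Take Rxy and set V(r)={x}. Then r at x, so □◇r at x, so ◇r at y, so some z with Ryz has r; z=x, i.e. Ryx.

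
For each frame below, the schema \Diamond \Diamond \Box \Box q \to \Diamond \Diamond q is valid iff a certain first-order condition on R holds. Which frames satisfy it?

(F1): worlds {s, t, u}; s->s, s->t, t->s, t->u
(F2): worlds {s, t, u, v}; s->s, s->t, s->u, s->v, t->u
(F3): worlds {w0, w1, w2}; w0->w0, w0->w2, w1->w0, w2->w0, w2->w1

This is the axiom for a generalized confluence (Geach) condition; its first-order frame correspondent is \forall x \forall y (x R^2 y \to \exists w (y R^2 w \wedge x R^2 w)).
(F1): fails — sR²u but no w with uR²w and sR²w.
(F2): fails — sR²t but no w with tR²w and sR²w.
(F3): ✓.
Valid on: (F3).

(F3)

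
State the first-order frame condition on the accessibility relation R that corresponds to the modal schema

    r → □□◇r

This is a Sahlqvist (Geach-type) schema ◇^0□^0r → □^2◇^1r.
Minimal-valuation argument: fix x; take any y with xR^0y and any z with xR^2z. Set V(r) to the set of worlds R-reachable from y in exactly 0 steps. Then □^0r holds at y, so the antecedent holds at x; validity forces ◇^1r at z, giving a w with zR^1w and yR^0w.
First-order correspondent: ∀x ∀z (xR²z → ∃w (x = w ∧ zRw)).

∀x ∀z (xR²z → ∃w (x = w ∧ zRw))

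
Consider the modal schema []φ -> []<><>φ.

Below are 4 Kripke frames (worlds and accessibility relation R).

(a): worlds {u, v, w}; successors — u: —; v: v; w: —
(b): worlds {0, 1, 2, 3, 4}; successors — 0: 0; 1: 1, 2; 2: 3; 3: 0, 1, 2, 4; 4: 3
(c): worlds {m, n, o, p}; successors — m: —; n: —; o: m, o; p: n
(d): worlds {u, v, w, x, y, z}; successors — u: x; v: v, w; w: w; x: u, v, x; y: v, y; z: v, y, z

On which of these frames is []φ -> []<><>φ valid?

(a), (b), (d)

This is the axiom for a generalized confluence (Geach) condition; its first-order frame correspondent is forall x forall z (xRz -> exists w (xRw & z R^2 w)).
(a): condition met.
(b): condition met.
(c): fails — oRm but no w with oRw and mR²w.
(d): condition met.
Valid on: (a), (b), (d).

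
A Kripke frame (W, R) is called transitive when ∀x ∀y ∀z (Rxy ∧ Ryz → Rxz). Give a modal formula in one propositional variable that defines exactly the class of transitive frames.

□ψ → □□ψ

This is transitivity; the standard corresponding axiom is 4: □ψ → □□ψ.
Suppose □ψ→□□ψ is valid. Take Rxy, Ryz and set V(ψ)={w : Rxw}. Then □ψ at x, so □□ψ at x, so □ψ at y, so ψ at z, i.e. Rxz.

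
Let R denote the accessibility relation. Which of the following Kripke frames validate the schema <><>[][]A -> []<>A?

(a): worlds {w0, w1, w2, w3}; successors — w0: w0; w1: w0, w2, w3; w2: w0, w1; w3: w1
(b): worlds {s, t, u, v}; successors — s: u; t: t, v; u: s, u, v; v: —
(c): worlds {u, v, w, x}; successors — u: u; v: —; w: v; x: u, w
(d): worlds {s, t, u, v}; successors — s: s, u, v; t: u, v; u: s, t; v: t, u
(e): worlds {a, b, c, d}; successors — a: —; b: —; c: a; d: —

This is the axiom for a generalized confluence (Geach) condition; its first-order frame correspondent is forall x forall y forall z ((x R^2 y & xRz) -> exists w (y R^2 w & zRw)).
(a): fails — w1R²w0, w1Rw3 but no w with w0R²w and w3Rw.
(b): fails — sR²v, sRu but no w with vR²w and uRw.
(c): fails — xR²u, xRw but no t with uR²t and wRt.
(d): satisfies the condition.
(e): satisfies the condition.
Valid on: (d), (e).

(d), (e)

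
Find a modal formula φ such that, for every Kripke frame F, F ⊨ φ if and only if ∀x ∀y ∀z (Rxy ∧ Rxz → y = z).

◇p → □p

This is partial functionality; the standard corresponding axiom is CD: ◇p → □p.
Suppose ◇p→□p is valid. Take Rxy, Rxz and set V(p)={y}. Then ◇p at x, so □p at x, so p at z, i.e. z=y.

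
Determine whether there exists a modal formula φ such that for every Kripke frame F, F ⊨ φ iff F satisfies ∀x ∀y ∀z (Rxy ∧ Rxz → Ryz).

Yes, by ◇p → □◇p

Yes: it is the Euclidean property, defined by the 5 schema ◇p → □◇p.
Suppose ◇p→□◇p is valid. Take Rxy, Rxz and set V(p)={y}. Then ◇p at x, so □◇p at x, so ◇p at z, so some w with Rzw has p; w=y, i.e. Rzy. By symmetry of the argument, Ryz.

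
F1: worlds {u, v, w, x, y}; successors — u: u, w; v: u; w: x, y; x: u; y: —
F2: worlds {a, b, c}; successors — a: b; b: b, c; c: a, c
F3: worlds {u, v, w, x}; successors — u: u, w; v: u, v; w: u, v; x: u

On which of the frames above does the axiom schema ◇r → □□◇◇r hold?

F3

This is the axiom for a generalized confluence (Geach) condition; its first-order frame correspondent is ∀x ∀y ∀z ((xRy ∧ xR²z) → ∃w (y = w ∧ zR²w)).
F1: fails — uRu, uR²y but no t with u=t and yR²t.
F2: fails — cRa, cR²a but no w with a=w and aR²w.
F3: satisfies the condition.
Valid on: F3.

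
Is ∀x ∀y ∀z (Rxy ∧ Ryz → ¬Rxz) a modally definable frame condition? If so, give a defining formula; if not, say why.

Modal frame validity is preserved under surjective bounded morphisms.
The 3-cycle (worlds w0,w1,w2 with w0→w1→w2→w0) is intransitive. Mapping every world to a single reflexive point • is a surjective bounded morphism; the reflexive point is not intransitive (R••∧R•• but R••).
Hence intransitivity is not modally definable.

No — not modally definable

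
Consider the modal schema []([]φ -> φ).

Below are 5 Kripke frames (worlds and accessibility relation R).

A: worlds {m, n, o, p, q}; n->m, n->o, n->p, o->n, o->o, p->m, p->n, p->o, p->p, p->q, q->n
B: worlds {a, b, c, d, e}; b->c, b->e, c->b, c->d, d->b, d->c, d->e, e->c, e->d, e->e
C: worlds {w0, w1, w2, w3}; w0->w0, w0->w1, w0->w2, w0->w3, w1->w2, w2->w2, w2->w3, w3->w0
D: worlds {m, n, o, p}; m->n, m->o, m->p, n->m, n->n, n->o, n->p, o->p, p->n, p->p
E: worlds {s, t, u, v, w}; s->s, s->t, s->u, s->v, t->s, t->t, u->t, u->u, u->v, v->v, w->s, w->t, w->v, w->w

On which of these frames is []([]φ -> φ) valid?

The schema corresponds to shift-reflexivity: forall x forall y (Rxy -> Ryy).
A: fails — Ron but not Rnn.
B: fails — Rbc but not Rcc.
C: fails — Rw0w1 but not Rw1w1.
D: fails — Rno but not Roo.
E: ✓.

E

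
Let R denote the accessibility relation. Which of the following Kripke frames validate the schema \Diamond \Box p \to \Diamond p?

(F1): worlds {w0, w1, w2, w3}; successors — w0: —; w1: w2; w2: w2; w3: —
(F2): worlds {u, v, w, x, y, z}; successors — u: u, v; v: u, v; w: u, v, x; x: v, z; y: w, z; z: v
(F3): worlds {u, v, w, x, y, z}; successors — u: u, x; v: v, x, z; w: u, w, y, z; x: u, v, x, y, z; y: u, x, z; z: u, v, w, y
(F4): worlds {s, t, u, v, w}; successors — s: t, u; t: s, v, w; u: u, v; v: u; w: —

(F1), (F3)

This is the axiom for a generalized confluence (Geach) condition; its first-order frame correspondent is \forall x \forall y (xRy \to \exists w (yRw \wedge xRw)).
(F1): ✓.
(F2): fails — yRw but no t with wRt and yRt.
(F3): ✓.
(F4): fails — sRt but no w* with tRw* and sRw*.
Valid on: (F1), (F3).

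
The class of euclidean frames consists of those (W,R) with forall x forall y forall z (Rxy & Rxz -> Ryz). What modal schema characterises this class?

◇ψ → □◇ψ

This is the Euclidean property; the standard corresponding axiom is 5: ◇ψ → □◇ψ.
Suppose ◇ψ→□◇ψ is valid. Take Rxy, Rxz and set V(ψ)={y}. Then ◇ψ at x, so □◇ψ at x, so ◇ψ at z, so some w with Rzw has ψ; w=y, i.e. Rzy. By symmetry of the argument, Ryz.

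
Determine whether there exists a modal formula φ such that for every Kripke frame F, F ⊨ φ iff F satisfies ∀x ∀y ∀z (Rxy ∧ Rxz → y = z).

The condition is partial functionality. A defining modal formula is ◇p → □p.
Suppose ◇p→□p is valid. Take Rxy, Rxz and set V(p)={y}. Then ◇p at x, so □p at x, so p at z, i.e. z=y.

Yes, by ◇p → □p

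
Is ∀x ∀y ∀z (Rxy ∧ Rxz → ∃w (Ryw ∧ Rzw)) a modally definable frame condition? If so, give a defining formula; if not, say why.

This is a Sahlqvist condition; the .2 axiom ◇□r → □◇r defines it.
Suppose ◇□r→□◇r is valid. Take Rxy, Rxz and set V(r)={w : Ryw}. Then □r at y so ◇□r at x, so □◇r at x, so ◇r at z, giving w with Rzw and Ryw.

Definable; ◇□r → □◇r defines it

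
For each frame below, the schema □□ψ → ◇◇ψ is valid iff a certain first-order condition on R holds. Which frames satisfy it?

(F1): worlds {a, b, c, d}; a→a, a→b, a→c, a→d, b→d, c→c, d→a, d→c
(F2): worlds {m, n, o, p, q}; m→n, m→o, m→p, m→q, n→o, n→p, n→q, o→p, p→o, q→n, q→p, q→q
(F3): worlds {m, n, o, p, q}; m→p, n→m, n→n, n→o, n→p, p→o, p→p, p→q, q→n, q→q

(F1), (F2)

This is the axiom for a generalized confluence (Geach) condition; its first-order frame correspondent is ∀x ∃w (xR²w ∧ xR²w).
(F1): satisfies the condition.
(F2): satisfies the condition.
(F3): fails — at o but no w with oR²w and oR²w.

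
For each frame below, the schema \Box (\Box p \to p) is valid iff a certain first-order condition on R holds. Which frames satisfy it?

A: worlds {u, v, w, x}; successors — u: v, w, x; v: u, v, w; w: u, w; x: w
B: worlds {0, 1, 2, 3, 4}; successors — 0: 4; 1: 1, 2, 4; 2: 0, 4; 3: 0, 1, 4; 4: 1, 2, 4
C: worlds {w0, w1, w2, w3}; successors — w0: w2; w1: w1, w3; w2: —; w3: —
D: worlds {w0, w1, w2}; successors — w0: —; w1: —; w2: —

The schema corresponds to shift-reflexivity: \forall x \forall y (Rxy \to Ryy).
A: fails — Rwu but not Ruu.
B: fails — R12 but not R22.
C: fails — Rw0w2 but not Rw2w2.
D: holds.

D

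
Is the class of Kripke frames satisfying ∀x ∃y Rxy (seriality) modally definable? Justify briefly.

Yes: it is seriality, defined by the D schema □p → ◇p.

Yes — defined by □p → ◇p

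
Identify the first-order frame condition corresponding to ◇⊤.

◇⊤ holds at w iff w has a successor, so frame-validity of ◇⊤ is exactly seriality. Equivalently via □A → ◇A:
Suppose □A→◇A is valid. At any x set V(A)=W. Then □A at x, so ◇A at x, so x has a successor.

seriality: ∀x ∃y Rxy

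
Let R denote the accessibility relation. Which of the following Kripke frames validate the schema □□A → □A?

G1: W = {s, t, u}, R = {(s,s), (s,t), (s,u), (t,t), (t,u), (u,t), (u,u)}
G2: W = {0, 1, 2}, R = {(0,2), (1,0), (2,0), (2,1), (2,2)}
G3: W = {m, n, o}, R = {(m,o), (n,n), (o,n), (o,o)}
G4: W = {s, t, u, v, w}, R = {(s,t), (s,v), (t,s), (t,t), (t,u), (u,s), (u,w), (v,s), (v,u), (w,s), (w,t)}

G1, G3

This is the axiom for density; its first-order frame correspondent is ∀x ∀y (Rxy → ∃z (Rxz ∧ Rzy)).
G1: satisfies the condition.
G2: fails — R10 but no z with R1z and Rz0.
G3: satisfies the condition.
G4: fails — Ruw but no z with Ruz and Rzw.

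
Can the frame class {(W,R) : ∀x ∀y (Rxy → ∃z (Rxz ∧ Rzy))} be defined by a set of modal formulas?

Yes: it is density, defined by the C4 schema □□r → □r.
Suppose □□r→□r is valid. Take Rxy and set V(r)={w : xR²w}. Then □□r at x, so □r at x, so r at y, i.e. ∃z(Rxz∧Rzy).

Definable; □□r → □r defines it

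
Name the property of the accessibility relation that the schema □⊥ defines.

This is the Ver axiom.
Its frame correspondent is emptiness of R — ∀x ∀y ¬Rxy.

Emptiness of R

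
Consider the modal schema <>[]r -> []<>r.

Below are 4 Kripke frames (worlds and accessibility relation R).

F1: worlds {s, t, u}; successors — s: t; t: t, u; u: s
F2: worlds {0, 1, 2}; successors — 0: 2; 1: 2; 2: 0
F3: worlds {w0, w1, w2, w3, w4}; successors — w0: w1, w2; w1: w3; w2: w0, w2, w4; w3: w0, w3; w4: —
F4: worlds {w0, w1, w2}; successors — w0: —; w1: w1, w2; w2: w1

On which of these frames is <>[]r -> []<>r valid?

This is the axiom for convergence; its first-order frame correspondent is forall x forall y forall z (Rxy & Rxz -> exists w (Ryw & Rzw)).
F1: fails — Rtt and Rtu but t and u have no common successor.
F2: condition met.
F3: fails — Rw0w1 and Rw0w2 but w1 and w2 have no common successor.
F4: condition met.
Valid on: F2, F4.

F2, F4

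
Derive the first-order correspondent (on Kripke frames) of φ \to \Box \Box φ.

This is a Sahlqvist (Geach-type) schema ◇^0□^0φ → □^2◇^0φ.
Minimal-valuation argument: fix x; take any y with xR^0y and any z with xR^2z. Set V(φ) to the set of worlds R-reachable from y in exactly 0 steps. Then □^0φ holds at y, so the antecedent holds at x; validity forces ◇^0φ at z, giving a w with zR^0w and yR^0w.
First-order correspondent: \forall x \forall z (x R^2 z \to \exists w (x = w \wedge z = w)).

\forall x \forall z (x R^2 z \to \exists w (x = w \wedge z = w))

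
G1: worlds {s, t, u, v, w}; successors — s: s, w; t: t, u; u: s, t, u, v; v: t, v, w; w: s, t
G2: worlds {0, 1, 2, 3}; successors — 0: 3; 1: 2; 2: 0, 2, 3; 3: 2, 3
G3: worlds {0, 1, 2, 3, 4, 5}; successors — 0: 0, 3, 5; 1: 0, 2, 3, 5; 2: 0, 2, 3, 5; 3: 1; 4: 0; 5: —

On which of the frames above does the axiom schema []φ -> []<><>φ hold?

G1, G2

This is the axiom for a generalized confluence (Geach) condition; its first-order frame correspondent is forall x forall z (xRz -> exists w (xRw & z R^2 w)).
G1: condition met.
G2: condition met.
G3: fails — 0R5 but no w with 0Rw and 5R²w.
Valid on: G1, G2.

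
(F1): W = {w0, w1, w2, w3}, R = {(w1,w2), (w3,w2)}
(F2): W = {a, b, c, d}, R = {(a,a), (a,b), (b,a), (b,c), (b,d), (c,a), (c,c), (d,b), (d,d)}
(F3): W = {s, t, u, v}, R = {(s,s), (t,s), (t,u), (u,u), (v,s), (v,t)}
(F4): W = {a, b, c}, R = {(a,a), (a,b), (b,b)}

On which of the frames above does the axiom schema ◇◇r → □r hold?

(F1)

This is the axiom for a generalized confluence (Geach) condition; its first-order frame correspondent is ∀x ∀y ∀z ((xR²y ∧ xRz) → ∃w (y = w ∧ z = w)).
(F1): condition met.
(F2): fails — aR²a, aRb but a ≠ b.
(F3): fails — tR²s, tRu but s ≠ u.
(F4): fails — aR²a, aRb but a ≠ b.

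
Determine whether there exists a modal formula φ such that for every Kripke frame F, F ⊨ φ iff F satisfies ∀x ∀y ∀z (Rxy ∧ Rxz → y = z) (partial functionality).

Yes, by ◇q → □q

This is a Sahlqvist condition; the CD axiom ◇q → □q defines it.
Suppose ◇q→□q is valid. Take Rxy, Rxz and set V(q)={y}. Then ◇q at x, so □q at x, so q at z, i.e. z=y.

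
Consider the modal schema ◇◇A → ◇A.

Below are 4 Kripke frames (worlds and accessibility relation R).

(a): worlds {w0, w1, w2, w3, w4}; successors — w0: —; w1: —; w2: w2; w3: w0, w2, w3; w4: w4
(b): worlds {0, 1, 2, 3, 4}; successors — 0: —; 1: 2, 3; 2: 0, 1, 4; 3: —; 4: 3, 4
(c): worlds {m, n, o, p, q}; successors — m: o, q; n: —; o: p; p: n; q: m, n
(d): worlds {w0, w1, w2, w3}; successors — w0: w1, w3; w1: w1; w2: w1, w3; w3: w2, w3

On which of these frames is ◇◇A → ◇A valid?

(a)

Frame correspondent (Sahlqvist): ∀x ∀y ∀z (Rxy ∧ Ryz → Rxz) — i.e. transitivity.
(a): condition met.
(b): fails — R12 and R20 but not R10.
(c): fails — Rop and Rpn but not Ron.
(d): fails — Rw3w2 and Rw2w1 but not Rw3w1.
Valid on: (a).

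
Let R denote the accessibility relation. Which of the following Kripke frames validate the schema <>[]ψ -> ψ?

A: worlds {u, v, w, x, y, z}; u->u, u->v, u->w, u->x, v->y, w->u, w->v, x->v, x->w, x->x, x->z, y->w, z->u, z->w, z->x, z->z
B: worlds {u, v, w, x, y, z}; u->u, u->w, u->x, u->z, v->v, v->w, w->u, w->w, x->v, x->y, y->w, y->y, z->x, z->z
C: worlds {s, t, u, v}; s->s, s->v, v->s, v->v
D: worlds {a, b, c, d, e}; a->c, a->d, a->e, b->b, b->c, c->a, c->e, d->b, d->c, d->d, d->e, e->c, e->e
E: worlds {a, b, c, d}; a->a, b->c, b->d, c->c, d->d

The schema corresponds to symmetry: forall x forall y (Rxy -> Ryx).
A: fails — Ruv but not Rvu.
B: fails — Ruz but not Rzu.
C: ✓.
D: fails — Rbc but not Rcb.
E: fails — Rbc but not Rcb.
Valid on: C.

C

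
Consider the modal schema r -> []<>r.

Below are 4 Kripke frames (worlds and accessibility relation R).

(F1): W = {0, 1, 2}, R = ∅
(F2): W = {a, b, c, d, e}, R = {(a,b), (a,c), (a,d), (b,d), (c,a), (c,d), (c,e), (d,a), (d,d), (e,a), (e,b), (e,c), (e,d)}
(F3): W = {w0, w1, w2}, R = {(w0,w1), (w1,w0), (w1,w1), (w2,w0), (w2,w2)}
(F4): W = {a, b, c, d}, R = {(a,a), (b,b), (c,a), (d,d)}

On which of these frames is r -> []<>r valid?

This is the axiom for symmetry; its first-order frame correspondent is forall x forall y (Rxy -> Ryx).
(F1): satisfies the condition.
(F2): fails — Reb but not Rbe.
(F3): fails — Rw2w0 but not Rw0w2.
(F4): fails — Rca but not Rac.

(F1)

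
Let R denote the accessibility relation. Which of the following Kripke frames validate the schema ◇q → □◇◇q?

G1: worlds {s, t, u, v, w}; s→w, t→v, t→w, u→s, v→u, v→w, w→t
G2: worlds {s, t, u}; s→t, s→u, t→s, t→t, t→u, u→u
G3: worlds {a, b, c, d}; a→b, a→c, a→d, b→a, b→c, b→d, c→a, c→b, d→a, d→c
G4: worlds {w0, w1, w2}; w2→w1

This is the axiom for a generalized confluence (Geach) condition; its first-order frame correspondent is ∀x ∀y ∀z ((xRy ∧ xRz) → ∃w (y = w ∧ zR²w)).
G1: fails — tRv, tRv but no w* with v=w* and vR²w*.
G2: fails — sRt, sRu but no w with t=w and uR²w.
G3: condition met.
G4: fails — w2Rw1, w2Rw1 but no w with w1=w and w1R²w.
Valid on: G3.

G3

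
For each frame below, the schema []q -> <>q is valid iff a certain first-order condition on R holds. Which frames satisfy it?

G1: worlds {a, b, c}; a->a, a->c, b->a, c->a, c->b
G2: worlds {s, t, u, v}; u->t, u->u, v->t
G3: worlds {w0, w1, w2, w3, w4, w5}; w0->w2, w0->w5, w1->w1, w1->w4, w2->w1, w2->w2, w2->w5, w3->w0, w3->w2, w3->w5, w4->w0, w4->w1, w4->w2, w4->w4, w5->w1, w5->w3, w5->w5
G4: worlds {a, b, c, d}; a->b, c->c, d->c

This is the axiom for seriality; its first-order frame correspondent is forall x exists y Rxy.
G1: satisfies the condition.
G2: fails — world s has no successor.
G3: satisfies the condition.
G4: fails — world b has no successor.

G1, G3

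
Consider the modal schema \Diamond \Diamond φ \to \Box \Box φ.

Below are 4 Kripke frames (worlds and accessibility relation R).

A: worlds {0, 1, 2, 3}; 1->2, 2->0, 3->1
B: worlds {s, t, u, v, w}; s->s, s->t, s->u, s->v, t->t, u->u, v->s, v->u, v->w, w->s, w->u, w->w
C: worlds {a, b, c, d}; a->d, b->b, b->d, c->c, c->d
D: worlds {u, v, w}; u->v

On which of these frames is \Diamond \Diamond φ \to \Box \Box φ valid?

Frame correspondent (Sahlqvist): \forall x \forall y \forall z ((x R^2 y \wedge x R^2 z) \to \exists w (y = w \wedge z = w)) — i.e. a generalized confluence (Geach) condition.
A: satisfies the condition.
B: fails — sR²s, sR²t but s ≠ t.
C: fails — bR²b, bR²d but b ≠ d.
D: satisfies the condition.

A, D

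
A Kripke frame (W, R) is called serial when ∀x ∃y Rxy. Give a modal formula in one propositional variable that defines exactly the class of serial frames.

□s → ◇s

A defining formula is □s → ◇s (the D axiom).
Suppose □s→◇s is valid. At any x set V(s)=W. Then □s at x, so ◇s at x, so x has a successor.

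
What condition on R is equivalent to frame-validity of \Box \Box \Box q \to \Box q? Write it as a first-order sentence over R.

This is a Sahlqvist (Geach-type) schema ◇^0□^3q → □^1◇^0q.
Minimal-valuation argument: fix x; take any y with xR^0y and any z with xR^1z. Set V(q) to the set of worlds R-reachable from y in exactly 3 steps. Then □^3q holds at y, so the antecedent holds at x; validity forces ◇^0q at z, giving a w with zR^0w and yR^3w.
First-order correspondent: \forall x \forall z (xRz \to \exists w (x R^3 w \wedge z = w)).

\forall x \forall z (xRz \to \exists w (x R^3 w \wedge z = w))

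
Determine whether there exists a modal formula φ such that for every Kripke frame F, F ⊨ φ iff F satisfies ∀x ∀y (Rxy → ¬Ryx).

Not definable by any modal formula

If a class were modally definable it would be closed under surjective bounded morphisms (Goldblatt–Thomason).
The 4-cycle (worlds w0,w1,w2,w3 with w0→w1→w2→w3→w0) is asymmetric. Mapping every world to a single reflexive point • is a surjective bounded morphism, and the reflexive point is not asymmetric (R•• but asymmetry requires ¬R••).
So no modal formula (or set of formulas) defines exactly the asymmetric frames.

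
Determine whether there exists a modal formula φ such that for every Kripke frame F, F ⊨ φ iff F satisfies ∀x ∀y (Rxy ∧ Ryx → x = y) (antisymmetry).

Modal frame validity is preserved under surjective bounded morphisms.
The 4-cycle (worlds s,t,u,v with s→t→u→v→s) is antisymmetric. Sending even-indexed worlds to s and odd-indexed worlds to t is a surjective bounded morphism onto the two-world frame with s↔t, which is not antisymmetric.
Hence antisymmetry is not modally definable.

No — not modally definable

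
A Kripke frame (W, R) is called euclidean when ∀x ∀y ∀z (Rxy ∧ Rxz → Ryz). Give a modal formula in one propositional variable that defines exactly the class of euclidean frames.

◇p → □◇p

This is the Euclidean property; the standard corresponding axiom is 5: ◇p → □◇p.
Suppose ◇p→□◇p is valid. Take Rxy, Rxz and set V(p)={y}. Then ◇p at x, so □◇p at x, so ◇p at z, so some w with Rzw has p; w=y, i.e. Rzy. By symmetry of the argument, Ryz.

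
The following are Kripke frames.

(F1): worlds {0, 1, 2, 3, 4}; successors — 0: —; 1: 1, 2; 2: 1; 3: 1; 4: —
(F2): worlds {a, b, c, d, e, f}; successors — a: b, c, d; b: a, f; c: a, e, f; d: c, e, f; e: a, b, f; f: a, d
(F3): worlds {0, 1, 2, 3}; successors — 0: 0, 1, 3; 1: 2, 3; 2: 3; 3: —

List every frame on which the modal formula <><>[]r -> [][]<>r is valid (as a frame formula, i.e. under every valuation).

This is the axiom for a generalized confluence (Geach) condition; its first-order frame correspondent is forall x forall y forall z ((x R^2 y & x R^2 z) -> exists w (yRw & zRw)).
(F1): satisfies the condition.
(F2): fails — aR²a, aR²c but no w with aRw and cRw.
(F3): fails — 0R²0, 0R²3 but no w with 0Rw and 3Rw.

(F1)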